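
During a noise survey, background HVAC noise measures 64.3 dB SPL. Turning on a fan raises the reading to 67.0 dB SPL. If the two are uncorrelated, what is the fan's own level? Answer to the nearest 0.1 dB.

63.7 dB SPL

Subtract intensities: L_src = 10·log₁₀(10^(L_total/10) − 10^(L_bg/10)).
L_src = 10·log₁₀(10^(67.0/10) − 10^(64.3/10)) = 10·log₁₀(2320000) = 63.7 dB SPL.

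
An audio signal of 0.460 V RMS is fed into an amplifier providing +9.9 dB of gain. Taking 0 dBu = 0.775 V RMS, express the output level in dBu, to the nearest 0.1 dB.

+5.4 dBu

Input level: 20·log₁₀(0.460/0.775) = -4.53 dBu.
Output: -4.53 + 9.9 = +5.4 dBu.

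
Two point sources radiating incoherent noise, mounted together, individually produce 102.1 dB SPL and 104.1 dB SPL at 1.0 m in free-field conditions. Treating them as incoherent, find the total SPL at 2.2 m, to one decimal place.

99.4 dB SPL

Combined at 1.0 m: 10·log₁₀(10^(102.1/10)+10^(104.1/10)) = 106.22 dB SPL.
Then apply −20·log₁₀(2.2/1.0) = -6.85 dB → 99.4 dB SPL.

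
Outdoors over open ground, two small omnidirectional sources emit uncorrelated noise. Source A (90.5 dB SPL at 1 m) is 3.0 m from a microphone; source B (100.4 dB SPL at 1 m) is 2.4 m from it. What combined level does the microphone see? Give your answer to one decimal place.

At the listener: L_A = 90.5 − 20·log₁₀(3.0) = 80.96 dB; L_B = 100.4 − 20·log₁₀(2.4) = 92.80 dB.
Combined: 10·log₁₀(10^(80.96/10)+10^(92.80/10)) = 93.1 dB SPL.

93.1 dB SPL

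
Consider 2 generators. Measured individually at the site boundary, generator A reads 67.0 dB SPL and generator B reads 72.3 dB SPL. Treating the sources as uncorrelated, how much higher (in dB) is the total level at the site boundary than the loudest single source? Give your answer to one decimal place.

Uncorrelated sources add in intensity (power), not in dB.
L_total = 10·log₁₀(10^(67.0/10) + 10^(72.3/10)) = 73.42 dB SPL.
Excess over the loudest (72.3 dB): 73.42 − 72.3 = 1.1 dB.

1.1 dB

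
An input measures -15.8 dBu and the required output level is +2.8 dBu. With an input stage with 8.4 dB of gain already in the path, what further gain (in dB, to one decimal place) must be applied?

10.2 dB

The required make-up gain is the shortfall in the dB sum.
G = +2.8 − (-15.8) − 8.4 = 10.2 dB.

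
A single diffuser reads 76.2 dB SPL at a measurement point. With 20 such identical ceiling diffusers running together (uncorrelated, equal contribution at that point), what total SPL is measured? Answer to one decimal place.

89.2 dB SPL

20 equal incoherent sources raise the level by 10·log₁₀(20) = 13.01 dB.
L_total = 76.2 + 13.01 = 89.2 dB SPL.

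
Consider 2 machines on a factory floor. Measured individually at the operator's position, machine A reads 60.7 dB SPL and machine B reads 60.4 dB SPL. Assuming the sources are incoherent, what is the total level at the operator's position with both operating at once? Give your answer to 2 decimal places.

Uncorrelated sources add in intensity (power), not in dB.
L_total = 10·log₁₀(10^(60.7/10) + 10^(60.4/10)) = 10·log₁₀(2271000) = 63.56 dB SPL.

63.56 dB SPL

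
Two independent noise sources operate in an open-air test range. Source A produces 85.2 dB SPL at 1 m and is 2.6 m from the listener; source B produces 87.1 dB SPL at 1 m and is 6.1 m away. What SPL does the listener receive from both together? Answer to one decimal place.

At the listener: L_A = 85.2 − 20·log₁₀(2.6) = 76.90 dB; L_B = 87.1 − 20·log₁₀(6.1) = 71.39 dB.
Combined: 10·log₁₀(10^(76.90/10)+10^(71.39/10)) = 78.0 dB SPL.

78.0 dB SPL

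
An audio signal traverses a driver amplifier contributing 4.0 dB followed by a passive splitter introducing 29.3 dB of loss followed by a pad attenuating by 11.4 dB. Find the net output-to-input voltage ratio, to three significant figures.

0.0146

Net gain = 4.0 + (−29.3) + (−11.4) = -36.7 dB.
Voltage ratio = 10^(-36.7/20) = 0.0146.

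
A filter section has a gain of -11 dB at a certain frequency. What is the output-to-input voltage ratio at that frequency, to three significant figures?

0.282

Voltage ratio = 10^(dB/20).
10^(-11/20) = 10^(-0.5500) = 0.282.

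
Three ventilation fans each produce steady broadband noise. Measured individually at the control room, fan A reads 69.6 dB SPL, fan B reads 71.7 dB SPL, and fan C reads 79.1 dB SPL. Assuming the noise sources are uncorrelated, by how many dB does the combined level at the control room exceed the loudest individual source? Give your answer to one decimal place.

1.1 dB

Incoherent sources sum as intensities:
L_total = 10·log₁₀(10^(69.6/10) + 10^(71.7/10) + 10^(79.1/10)) = 80.22 dB SPL.
Excess over the loudest (79.1 dB): 80.22 − 79.1 = 1.1 dB.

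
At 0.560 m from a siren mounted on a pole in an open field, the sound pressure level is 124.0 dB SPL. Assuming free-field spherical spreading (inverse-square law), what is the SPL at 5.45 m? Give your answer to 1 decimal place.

For a point source in a free field, ΔL = −20·log₁₀(d₂/d₁).
ΔL = −20·log₁₀(5.45/0.560) = -19.76 dB, so L₂ = 124.0 + (-19.76) = 104.2 dB SPL.

104.2 dB SPL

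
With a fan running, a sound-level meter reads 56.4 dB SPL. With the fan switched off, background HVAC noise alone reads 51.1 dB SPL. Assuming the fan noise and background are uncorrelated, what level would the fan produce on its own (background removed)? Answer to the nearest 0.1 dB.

Background correction is a power subtraction:
L_src = 10·log₁₀(10^(56.4/10) − 10^(51.1/10)) = 10·log₁₀(307700) = 54.9 dB SPL.

54.9 dB SPL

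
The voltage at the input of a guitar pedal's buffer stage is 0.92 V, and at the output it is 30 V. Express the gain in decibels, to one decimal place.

Voltage is an amplitude quantity, so gain = 20·log₁₀(V_out/V_in).
20·log₁₀(30/0.92) = 20·log₁₀(32.61) = 30.3 dB.

30.3 dB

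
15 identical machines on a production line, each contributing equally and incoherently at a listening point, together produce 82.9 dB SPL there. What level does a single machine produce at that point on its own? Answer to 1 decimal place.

71.1 dB SPL

15 equal incoherent sources add 10·log₁₀(15) = 11.76 dB over one source.
L_one = 82.9 − 11.76 = 71.1 dB SPL.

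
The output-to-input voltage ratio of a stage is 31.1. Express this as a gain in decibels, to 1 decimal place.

Voltage is an amplitude quantity, so gain = 20·log₁₀(V_out/V_in).
20·log₁₀(31.1) = 29.9 dB.

29.9 dB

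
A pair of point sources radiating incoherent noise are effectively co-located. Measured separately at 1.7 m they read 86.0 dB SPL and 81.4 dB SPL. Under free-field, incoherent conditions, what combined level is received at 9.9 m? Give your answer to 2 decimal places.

71.99 dB SPL

Combined at 1.7 m: 10·log₁₀(10^(86.0/10)+10^(81.4/10)) = 87.293 dB SPL.
Then apply −20·log₁₀(9.9/1.7) = -15.304 dB → 71.99 dB SPL.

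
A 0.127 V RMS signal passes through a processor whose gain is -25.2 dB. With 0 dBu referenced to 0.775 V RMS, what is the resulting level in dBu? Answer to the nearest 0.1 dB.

Input level: 20·log₁₀(0.127/0.775) = -15.71 dBu.
Output: -15.71 − 25.2 = -40.9 dBu.

-40.9 dBu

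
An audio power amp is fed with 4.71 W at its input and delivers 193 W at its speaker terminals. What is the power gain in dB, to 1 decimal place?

For a power ratio, dB = 10·log₁₀(P₂/P₁).
10·log₁₀(193/4.71) = 10·log₁₀(40.98) = 16.1 dB.

16.1 dB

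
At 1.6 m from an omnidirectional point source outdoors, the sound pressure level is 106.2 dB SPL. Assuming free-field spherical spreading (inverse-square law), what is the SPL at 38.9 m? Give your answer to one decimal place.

78.5 dB SPL

Free-field point source: level drops by 20·log₁₀ of the distance ratio.
ΔL = −20·log₁₀(38.9/1.6) = -27.72 dB, so L₂ = 106.2 + (-27.72) = 78.5 dB SPL.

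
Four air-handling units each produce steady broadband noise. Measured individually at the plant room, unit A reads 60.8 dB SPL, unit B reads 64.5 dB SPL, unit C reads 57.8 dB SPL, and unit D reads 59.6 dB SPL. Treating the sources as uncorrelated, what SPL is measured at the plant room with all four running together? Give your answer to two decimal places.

Uncorrelated sources add in intensity (power), not in dB.
L_total = 10·log₁₀(10^(60.8/10) + 10^(64.5/10) + 10^(57.8/10) + 10^(59.6/10)) = 10·log₁₀(5535000) = 67.43 dB SPL.

67.43 dB SPL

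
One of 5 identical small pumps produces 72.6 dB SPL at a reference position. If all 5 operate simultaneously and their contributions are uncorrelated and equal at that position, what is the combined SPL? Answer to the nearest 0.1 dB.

79.6 dB SPL

5 equal incoherent sources raise the level by 10·log₁₀(5) = 6.99 dB.
L_total = 72.6 + 6.99 = 79.6 dB SPL.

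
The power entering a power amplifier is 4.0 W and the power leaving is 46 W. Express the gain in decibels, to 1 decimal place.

10.6 dB

Power is a power quantity, so gain = 10·log₁₀(P_out/P_in).
10·log₁₀(46/4.0) = 10·log₁₀(11.50) = 10.6 dB.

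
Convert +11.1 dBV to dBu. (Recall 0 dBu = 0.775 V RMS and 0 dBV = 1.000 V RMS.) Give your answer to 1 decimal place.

The offset between the scales is 20·log₁₀(0.775/1.000) = −2.214 dB.
So dBu = +11.1 + 2.214 = +13.3 dBu.

+13.3 dBu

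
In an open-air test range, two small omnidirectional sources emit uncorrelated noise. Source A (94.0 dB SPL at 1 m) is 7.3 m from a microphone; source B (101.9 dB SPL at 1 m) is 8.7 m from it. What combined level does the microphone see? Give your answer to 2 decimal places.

84.01 dB SPL

At the listener: L_A = 94.0 − 20·log₁₀(7.3) = 76.734 dB; L_B = 101.9 − 20·log₁₀(8.7) = 83.110 dB.
Combined: 10·log₁₀(10^(76.734/10)+10^(83.110/10)) = 84.01 dB SPL.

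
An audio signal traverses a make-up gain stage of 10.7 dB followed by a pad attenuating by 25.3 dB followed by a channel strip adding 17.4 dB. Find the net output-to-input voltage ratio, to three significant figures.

1.38

Net gain = 10.7 + (−25.3) + 17.4 = 2.8 dB.
Voltage ratio = 10^(2.8/20) = 1.38.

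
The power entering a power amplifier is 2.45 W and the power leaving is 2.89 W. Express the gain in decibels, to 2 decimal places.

For a power ratio, dB = 10·log₁₀(P₂/P₁).
10·log₁₀(2.89/2.45) = 10·log₁₀(1.180) = 0.72 dB.

0.72 dB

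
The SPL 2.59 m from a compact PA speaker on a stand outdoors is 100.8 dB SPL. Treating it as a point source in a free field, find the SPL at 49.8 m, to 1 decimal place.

Inverse-square spreading gives ΔL = −20·log₁₀(d₂/d₁).
ΔL = −20·log₁₀(49.8/2.59) = -25.68 dB, so L₂ = 100.8 + (-25.68) = 75.1 dB SPL.

75.1 dB SPL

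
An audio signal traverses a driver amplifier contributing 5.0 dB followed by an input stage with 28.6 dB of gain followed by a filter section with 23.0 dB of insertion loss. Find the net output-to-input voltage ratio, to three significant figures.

3.39

Net gain = 5.0 + 28.6 + (−23.0) = 10.6 dB.
Voltage ratio = 10^(10.6/20) = 3.39.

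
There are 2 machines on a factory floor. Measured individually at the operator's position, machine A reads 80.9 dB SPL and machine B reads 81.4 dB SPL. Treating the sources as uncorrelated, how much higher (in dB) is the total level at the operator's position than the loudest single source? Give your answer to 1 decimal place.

Uncorrelated sources add in intensity (power), not in dB.
L_total = 10·log₁₀(10^(80.9/10) + 10^(81.4/10)) = 84.17 dB SPL.
Excess over the loudest (81.4 dB): 84.17 − 81.4 = 2.8 dB.

2.8 dB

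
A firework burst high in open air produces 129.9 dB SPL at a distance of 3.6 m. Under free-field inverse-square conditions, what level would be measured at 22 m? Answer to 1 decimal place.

For a point source in a free field, ΔL = −20·log₁₀(d₂/d₁).
ΔL = −20·log₁₀(22/3.6) = -15.72 dB, so L₂ = 129.9 + (-15.72) = 114.2 dB SPL.

114.2 dB SPL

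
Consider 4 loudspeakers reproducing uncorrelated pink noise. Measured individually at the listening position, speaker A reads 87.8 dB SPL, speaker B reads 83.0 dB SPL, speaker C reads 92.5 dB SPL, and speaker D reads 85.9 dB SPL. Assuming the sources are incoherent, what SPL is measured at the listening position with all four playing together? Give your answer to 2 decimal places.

94.73 dB SPL

Uncorrelated sources add in intensity (power), not in dB.
L_total = 10·log₁₀(10^(87.8/10) + 10^(83.0/10) + 10^(92.5/10) + 10^(85.9/10)) = 10·log₁₀(2969000000) = 94.73 dB SPL.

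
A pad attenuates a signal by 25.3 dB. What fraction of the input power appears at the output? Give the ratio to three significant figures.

0.00295

Power ratio = 10^(dB/10).
10^(-25.3/10) = 10^(-2.530) = 0.00295.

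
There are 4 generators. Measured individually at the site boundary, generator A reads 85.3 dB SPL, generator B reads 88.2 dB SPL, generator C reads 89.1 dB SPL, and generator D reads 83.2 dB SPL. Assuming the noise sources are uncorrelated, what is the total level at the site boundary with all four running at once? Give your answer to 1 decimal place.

Incoherent sources sum as intensities:
L_total = 10·log₁₀(10^(85.3/10) + 10^(88.2/10) + 10^(89.1/10) + 10^(83.2/10)) = 10·log₁₀(2021000000) = 93.1 dB SPL.

93.1 dB SPL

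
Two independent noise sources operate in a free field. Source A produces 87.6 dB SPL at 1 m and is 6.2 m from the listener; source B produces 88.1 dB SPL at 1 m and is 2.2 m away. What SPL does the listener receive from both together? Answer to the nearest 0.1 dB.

81.7 dB SPL

At the listener: L_A = 87.6 − 20·log₁₀(6.2) = 71.75 dB; L_B = 88.1 − 20·log₁₀(2.2) = 81.25 dB.
Combined: 10·log₁₀(10^(71.75/10)+10^(81.25/10)) = 81.7 dB SPL.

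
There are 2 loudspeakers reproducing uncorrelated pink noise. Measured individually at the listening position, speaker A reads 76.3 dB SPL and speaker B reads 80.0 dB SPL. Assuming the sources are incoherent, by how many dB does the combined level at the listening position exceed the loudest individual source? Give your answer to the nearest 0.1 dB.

1.5 dB

Uncorrelated sources add in intensity (power), not in dB.
L_total = 10·log₁₀(10^(76.3/10) + 10^(80.0/10)) = 81.54 dB SPL.
Excess over the loudest (80.0 dB): 81.54 − 80.0 = 1.5 dB.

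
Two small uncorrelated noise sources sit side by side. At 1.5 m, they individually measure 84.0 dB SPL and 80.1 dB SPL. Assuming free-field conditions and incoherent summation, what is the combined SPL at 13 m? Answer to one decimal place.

Combined at 1.5 m: 10·log₁₀(10^(84.0/10)+10^(80.1/10)) = 85.48 dB SPL.
Then apply −20·log₁₀(13/1.5) = -18.76 dB → 66.7 dB SPL.

66.7 dB SPL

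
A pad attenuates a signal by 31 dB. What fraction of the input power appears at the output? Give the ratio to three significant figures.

0.000794

Power ratio = 10^(dB/10).
10^(-31/10) = 10^(-3.100) = 0.000794.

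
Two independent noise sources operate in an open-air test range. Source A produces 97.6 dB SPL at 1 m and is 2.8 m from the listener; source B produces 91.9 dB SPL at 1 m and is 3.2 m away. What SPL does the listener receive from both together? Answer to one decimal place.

At the listener: L_A = 97.6 − 20·log₁₀(2.8) = 88.66 dB; L_B = 91.9 − 20·log₁₀(3.2) = 81.80 dB.
Combined: 10·log₁₀(10^(88.66/10)+10^(81.80/10)) = 89.5 dB SPL.

89.5 dB SPL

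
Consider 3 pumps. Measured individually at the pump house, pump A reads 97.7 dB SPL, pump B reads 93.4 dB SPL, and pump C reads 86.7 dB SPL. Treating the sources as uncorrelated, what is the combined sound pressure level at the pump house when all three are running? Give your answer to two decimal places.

99.32 dB SPL

Uncorrelated sources add in intensity (power), not in dB.
L_total = 10·log₁₀(10^(97.7/10) + 10^(93.4/10) + 10^(86.7/10)) = 10·log₁₀(8544000000) = 99.32 dB SPL.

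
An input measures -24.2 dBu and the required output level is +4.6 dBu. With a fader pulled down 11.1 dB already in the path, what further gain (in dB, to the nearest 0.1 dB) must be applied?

39.9 dB

The required make-up gain is the shortfall in the dB sum.
G = +4.6 − (-24.2) + 11.1 = 39.9 dB.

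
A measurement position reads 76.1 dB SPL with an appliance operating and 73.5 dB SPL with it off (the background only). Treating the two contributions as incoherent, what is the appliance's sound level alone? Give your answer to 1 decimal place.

72.6 dB SPL

Remove the background by subtracting linear intensities:
L_src = 10·log₁₀(10^(76.1/10) − 10^(73.5/10)) = 10·log₁₀(18350000) = 72.6 dB SPL.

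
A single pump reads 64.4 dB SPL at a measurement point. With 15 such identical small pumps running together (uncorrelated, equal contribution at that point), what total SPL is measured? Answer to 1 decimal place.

15 equal incoherent sources raise the level by 10·log₁₀(15) = 11.76 dB.
L_total = 64.4 + 11.76 = 76.2 dB SPL.

76.2 dB SPL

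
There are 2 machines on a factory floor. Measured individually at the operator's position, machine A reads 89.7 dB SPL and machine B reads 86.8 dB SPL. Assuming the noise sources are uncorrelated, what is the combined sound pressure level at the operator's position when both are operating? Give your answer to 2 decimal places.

Add the sources as powers (linear), then convert back to dB:
L_total = 10·log₁₀(10^(89.7/10) + 10^(86.8/10)) = 10·log₁₀(1412000000) = 91.50 dB SPL.

91.50 dB SPL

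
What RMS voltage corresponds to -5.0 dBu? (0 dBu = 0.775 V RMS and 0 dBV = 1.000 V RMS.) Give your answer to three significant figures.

V = 0.775 V × 10^(-5.0/20).
= 0.775 × 0.5623 = 0.436 V.

0.436 V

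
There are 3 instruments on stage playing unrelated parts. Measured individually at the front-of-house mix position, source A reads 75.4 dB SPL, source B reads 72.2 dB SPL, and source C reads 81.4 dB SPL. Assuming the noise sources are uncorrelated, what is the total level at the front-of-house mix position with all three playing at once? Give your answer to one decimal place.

82.8 dB SPL

Uncorrelated sources add in intensity (power), not in dB.
L_total = 10·log₁₀(10^(75.4/10) + 10^(72.2/10) + 10^(81.4/10)) = 10·log₁₀(189300000) = 82.8 dB SPL.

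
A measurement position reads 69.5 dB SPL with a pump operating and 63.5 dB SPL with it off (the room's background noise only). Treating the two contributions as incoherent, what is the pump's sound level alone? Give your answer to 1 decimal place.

68.2 dB SPL

Subtract intensities: L_src = 10·log₁₀(10^(L_total/10) − 10^(L_bg/10)).
L_src = 10·log₁₀(10^(69.5/10) − 10^(63.5/10)) = 10·log₁₀(6674000) = 68.2 dB SPL.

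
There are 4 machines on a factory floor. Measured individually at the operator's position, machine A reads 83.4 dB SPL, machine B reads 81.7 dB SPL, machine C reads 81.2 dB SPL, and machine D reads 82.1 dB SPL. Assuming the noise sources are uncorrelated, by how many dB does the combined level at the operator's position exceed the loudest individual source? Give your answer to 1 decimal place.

Incoherent sources sum as intensities:
L_total = 10·log₁₀(10^(83.4/10) + 10^(81.7/10) + 10^(81.2/10) + 10^(82.1/10)) = 88.20 dB SPL.
Excess over the loudest (83.4 dB): 88.20 − 83.4 = 4.8 dB.

4.8 dB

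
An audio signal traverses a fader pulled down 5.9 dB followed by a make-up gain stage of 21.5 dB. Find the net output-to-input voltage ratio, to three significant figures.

Net gain = (−5.9) + 21.5 = 15.6 dB.
Voltage ratio = 10^(15.6/20) = 6.03.

6.03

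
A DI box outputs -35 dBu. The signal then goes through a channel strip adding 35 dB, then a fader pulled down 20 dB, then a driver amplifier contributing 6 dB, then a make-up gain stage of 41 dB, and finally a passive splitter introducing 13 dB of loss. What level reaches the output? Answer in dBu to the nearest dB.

+14 dBu

Cascaded gains and losses add directly in dB.
-35 + 35 − 20 + 6 + 41 − 13 = +14 dBu.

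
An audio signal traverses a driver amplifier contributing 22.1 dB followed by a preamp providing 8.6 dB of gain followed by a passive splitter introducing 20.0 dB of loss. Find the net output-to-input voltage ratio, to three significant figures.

3.43

Net gain = 22.1 + 8.6 + (−20.0) = 10.7 dB.
Voltage ratio = 10^(10.7/20) = 3.43.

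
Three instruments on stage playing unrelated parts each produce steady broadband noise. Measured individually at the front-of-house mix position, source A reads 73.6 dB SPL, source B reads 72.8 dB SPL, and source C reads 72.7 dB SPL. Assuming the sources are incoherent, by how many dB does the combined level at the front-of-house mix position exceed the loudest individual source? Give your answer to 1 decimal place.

4.2 dB

Add the sources as powers (linear), then convert back to dB:
L_total = 10·log₁₀(10^(73.6/10) + 10^(72.8/10) + 10^(72.7/10)) = 77.82 dB SPL.
Excess over the loudest (73.6 dB): 77.82 − 73.6 = 4.2 dB.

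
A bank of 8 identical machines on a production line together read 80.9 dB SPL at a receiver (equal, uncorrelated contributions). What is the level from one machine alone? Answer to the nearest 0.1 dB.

8 equal incoherent sources add 10·log₁₀(8) = 9.03 dB over one source.
L_one = 80.9 − 9.03 = 71.9 dB SPL.

71.9 dB SPL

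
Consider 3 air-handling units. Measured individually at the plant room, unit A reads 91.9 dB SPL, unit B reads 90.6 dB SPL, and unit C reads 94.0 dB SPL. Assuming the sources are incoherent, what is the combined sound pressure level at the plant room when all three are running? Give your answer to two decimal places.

97.17 dB SPL

Add the sources as powers (linear), then convert back to dB:
L_total = 10·log₁₀(10^(91.9/10) + 10^(90.6/10) + 10^(94.0/10)) = 10·log₁₀(5209000000) = 97.17 dB SPL.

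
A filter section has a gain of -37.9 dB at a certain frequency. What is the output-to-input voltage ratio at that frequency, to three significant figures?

Voltage ratio = 10^(dB/20).
10^(-37.9/20) = 10^(-1.895) = 0.0127.

0.0127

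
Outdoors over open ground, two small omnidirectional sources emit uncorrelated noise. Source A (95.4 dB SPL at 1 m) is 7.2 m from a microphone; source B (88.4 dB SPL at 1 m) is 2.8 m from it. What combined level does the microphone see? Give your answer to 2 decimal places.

At the listener: L_A = 95.4 − 20·log₁₀(7.2) = 78.253 dB; L_B = 88.4 − 20·log₁₀(2.8) = 79.457 dB.
Combined: 10·log₁₀(10^(78.253/10)+10^(79.457/10)) = 81.91 dB SPL.

81.91 dB SPL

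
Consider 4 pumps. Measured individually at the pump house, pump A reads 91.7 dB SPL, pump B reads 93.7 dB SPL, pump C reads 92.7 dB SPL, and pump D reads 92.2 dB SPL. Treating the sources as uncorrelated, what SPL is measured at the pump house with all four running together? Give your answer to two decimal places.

Uncorrelated sources add in intensity (power), not in dB.
L_total = 10·log₁₀(10^(91.7/10) + 10^(93.7/10) + 10^(92.7/10) + 10^(92.2/10)) = 10·log₁₀(7345000000) = 98.66 dB SPL.

98.66 dB SPL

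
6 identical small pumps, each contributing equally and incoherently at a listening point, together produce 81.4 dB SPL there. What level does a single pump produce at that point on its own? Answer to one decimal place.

6 equal incoherent sources add 10·log₁₀(6) = 7.78 dB over one source.
L_one = 81.4 − 7.78 = 73.6 dB SPL.

73.6 dB SPL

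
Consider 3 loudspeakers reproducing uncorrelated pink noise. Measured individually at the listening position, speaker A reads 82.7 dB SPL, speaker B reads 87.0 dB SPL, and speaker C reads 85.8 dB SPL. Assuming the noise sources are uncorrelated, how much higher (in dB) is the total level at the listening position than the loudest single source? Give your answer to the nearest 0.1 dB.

Incoherent sources sum as intensities:
L_total = 10·log₁₀(10^(82.7/10) + 10^(87.0/10) + 10^(85.8/10)) = 90.28 dB SPL.
Excess over the loudest (87.0 dB): 90.28 − 87.0 = 3.3 dB.

3.3 dB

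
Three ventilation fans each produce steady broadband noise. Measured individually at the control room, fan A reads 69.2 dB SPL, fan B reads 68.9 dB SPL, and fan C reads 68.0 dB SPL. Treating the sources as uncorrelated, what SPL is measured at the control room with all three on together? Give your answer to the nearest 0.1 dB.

73.5 dB SPL

Uncorrelated sources add in intensity (power), not in dB.
L_total = 10·log₁₀(10^(69.2/10) + 10^(68.9/10) + 10^(68.0/10)) = 10·log₁₀(22390000) = 73.5 dB SPL.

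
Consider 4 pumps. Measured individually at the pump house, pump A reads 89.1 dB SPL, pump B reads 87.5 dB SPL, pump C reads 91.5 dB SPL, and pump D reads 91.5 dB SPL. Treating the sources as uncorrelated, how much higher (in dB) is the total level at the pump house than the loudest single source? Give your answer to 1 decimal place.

4.7 dB

Uncorrelated sources add in intensity (power), not in dB.
L_total = 10·log₁₀(10^(89.1/10) + 10^(87.5/10) + 10^(91.5/10) + 10^(91.5/10)) = 96.23 dB SPL.
Excess over the loudest (91.5 dB): 96.23 − 91.5 = 4.7 dB.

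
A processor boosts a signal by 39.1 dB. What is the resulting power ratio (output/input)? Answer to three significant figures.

8130

Power ratio = 10^(dB/10).
10^(39.1/10) = 10^(3.910) = 8130.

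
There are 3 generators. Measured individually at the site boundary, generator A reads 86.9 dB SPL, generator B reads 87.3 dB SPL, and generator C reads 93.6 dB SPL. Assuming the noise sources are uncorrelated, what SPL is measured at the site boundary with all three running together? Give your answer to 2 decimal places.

95.21 dB SPL

Add the sources as powers (linear), then convert back to dB:
L_total = 10·log₁₀(10^(86.9/10) + 10^(87.3/10) + 10^(93.6/10)) = 10·log₁₀(3318000000) = 95.21 dB SPL.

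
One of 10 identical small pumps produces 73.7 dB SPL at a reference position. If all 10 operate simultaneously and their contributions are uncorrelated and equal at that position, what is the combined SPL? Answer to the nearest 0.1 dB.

10 equal incoherent sources raise the level by 10·log₁₀(10) = 10.00 dB.
L_total = 73.7 + 10.00 = 83.7 dB SPL.

83.7 dB SPL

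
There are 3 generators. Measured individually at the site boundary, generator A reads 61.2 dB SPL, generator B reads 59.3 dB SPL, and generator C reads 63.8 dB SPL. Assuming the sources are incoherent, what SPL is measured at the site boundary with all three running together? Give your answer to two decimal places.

66.60 dB SPL

Incoherent sources sum as intensities:
L_total = 10·log₁₀(10^(61.2/10) + 10^(59.3/10) + 10^(63.8/10)) = 10·log₁₀(4568000) = 66.60 dB SPL.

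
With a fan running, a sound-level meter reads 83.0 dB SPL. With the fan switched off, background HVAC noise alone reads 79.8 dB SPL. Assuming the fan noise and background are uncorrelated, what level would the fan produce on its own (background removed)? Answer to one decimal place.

80.2 dB SPL

Subtract intensities: L_src = 10·log₁₀(10^(L_total/10) − 10^(L_bg/10)).
L_src = 10·log₁₀(10^(83.0/10) − 10^(79.8/10)) = 10·log₁₀(104000000) = 80.2 dB SPL.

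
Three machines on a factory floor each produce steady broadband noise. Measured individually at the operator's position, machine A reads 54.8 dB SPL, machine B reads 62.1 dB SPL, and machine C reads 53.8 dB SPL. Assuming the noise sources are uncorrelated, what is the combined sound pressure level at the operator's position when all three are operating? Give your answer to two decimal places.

63.35 dB SPL

Uncorrelated sources add in intensity (power), not in dB.
L_total = 10·log₁₀(10^(54.8/10) + 10^(62.1/10) + 10^(53.8/10)) = 10·log₁₀(2164000) = 63.35 dB SPL.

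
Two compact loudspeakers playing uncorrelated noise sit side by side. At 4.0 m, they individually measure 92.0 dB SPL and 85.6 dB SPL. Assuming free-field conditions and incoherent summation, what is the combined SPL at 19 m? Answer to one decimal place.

79.4 dB SPL

Combined at 4.0 m: 10·log₁₀(10^(92.0/10)+10^(85.6/10)) = 92.90 dB SPL.
Then apply −20·log₁₀(19/4.0) = -13.53 dB → 79.4 dB SPL.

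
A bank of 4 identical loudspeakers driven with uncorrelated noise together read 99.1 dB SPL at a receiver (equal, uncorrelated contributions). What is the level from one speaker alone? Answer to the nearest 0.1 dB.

4 equal incoherent sources add 10·log₁₀(4) = 6.02 dB over one source.
L_one = 99.1 − 6.02 = 93.1 dB SPL.

93.1 dB SPL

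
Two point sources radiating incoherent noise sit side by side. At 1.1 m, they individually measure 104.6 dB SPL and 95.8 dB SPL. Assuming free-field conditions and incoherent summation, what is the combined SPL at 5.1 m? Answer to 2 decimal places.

91.81 dB SPL

Combined at 1.1 m: 10·log₁₀(10^(104.6/10)+10^(95.8/10)) = 105.138 dB SPL.
Then apply −20·log₁₀(5.1/1.1) = -13.324 dB → 91.81 dB SPL.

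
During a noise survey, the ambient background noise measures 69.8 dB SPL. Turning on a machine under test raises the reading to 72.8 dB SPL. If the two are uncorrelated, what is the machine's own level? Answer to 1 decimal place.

Remove the background by subtracting linear intensities:
L_src = 10·log₁₀(10^(72.8/10) − 10^(69.8/10)) = 10·log₁₀(9505000) = 69.8 dB SPL.

69.8 dB SPL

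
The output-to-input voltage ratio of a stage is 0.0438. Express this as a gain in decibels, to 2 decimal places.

-27.17 dB

Voltage is an amplitude quantity, so gain = 20·log₁₀(V_out/V_in).
20·log₁₀(0.0438) = -27.17 dB.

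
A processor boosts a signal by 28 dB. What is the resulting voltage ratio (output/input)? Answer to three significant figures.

25.1

Voltage ratio = 10^(dB/20).
10^(28/20) = 10^(1.400) = 25.1.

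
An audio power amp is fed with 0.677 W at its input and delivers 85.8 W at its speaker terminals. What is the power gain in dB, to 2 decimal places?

21.03 dB

Power ratio → dB uses the 10·log₁₀ form:
10·log₁₀(85.8/0.677) = 10·log₁₀(126.7) = 21.03 dB.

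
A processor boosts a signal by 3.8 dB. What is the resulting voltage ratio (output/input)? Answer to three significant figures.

1.55

Voltage ratio = 10^(dB/20).
10^(3.8/20) = 10^(0.1900) = 1.55.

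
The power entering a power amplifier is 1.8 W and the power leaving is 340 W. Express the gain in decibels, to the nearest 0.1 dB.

For a power ratio, dB = 10·log₁₀(P₂/P₁).
10·log₁₀(340/1.8) = 10·log₁₀(188.9) = 22.8 dB.

22.8 dB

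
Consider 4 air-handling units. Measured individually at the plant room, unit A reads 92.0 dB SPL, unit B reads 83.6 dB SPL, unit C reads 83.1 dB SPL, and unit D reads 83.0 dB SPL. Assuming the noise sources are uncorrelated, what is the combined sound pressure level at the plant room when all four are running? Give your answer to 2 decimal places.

Incoherent sources sum as intensities:
L_total = 10·log₁₀(10^(92.0/10) + 10^(83.6/10) + 10^(83.1/10) + 10^(83.0/10)) = 10·log₁₀(2218000000) = 93.46 dB SPL.

93.46 dB SPL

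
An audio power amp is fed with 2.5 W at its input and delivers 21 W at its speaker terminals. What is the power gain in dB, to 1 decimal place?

Power is a power quantity, so gain = 10·log₁₀(P_out/P_in).
10·log₁₀(21/2.5) = 10·log₁₀(8.400) = 9.2 dB.

9.2 dB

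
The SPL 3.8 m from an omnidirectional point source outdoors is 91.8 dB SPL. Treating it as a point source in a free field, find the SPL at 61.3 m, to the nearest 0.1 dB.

Free-field point source: level drops by 20·log₁₀ of the distance ratio.
ΔL = −20·log₁₀(61.3/3.8) = -24.15 dB, so L₂ = 91.8 + (-24.15) = 67.6 dB SPL.

67.6 dB SPL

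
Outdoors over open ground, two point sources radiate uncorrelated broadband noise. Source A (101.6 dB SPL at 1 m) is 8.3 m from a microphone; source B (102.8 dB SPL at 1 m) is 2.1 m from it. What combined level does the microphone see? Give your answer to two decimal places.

96.56 dB SPL

At the listener: L_A = 101.6 − 20·log₁₀(8.3) = 83.218 dB; L_B = 102.8 − 20·log₁₀(2.1) = 96.356 dB.
Combined: 10·log₁₀(10^(83.218/10)+10^(96.356/10)) = 96.56 dB SPL.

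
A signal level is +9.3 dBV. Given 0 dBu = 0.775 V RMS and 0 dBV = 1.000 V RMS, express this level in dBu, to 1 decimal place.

+11.5 dBu

The offset between the scales is 20·log₁₀(0.775/1.000) = −2.214 dB.
So dBu = +9.3 + 2.214 = +11.5 dBu.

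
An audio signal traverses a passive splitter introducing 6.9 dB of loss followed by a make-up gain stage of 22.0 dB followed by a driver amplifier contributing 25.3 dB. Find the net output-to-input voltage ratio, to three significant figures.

Net gain = (−6.9) + 22.0 + 25.3 = 40.4 dB.
Voltage ratio = 10^(40.4/20) = 105.

105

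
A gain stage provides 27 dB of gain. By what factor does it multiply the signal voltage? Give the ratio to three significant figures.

22.4

Voltage ratio = 10^(dB/20).
10^(27/20) = 10^(1.350) = 22.4.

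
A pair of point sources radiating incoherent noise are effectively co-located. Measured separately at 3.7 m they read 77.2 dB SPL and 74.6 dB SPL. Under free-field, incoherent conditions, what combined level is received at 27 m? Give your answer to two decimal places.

61.84 dB SPL

Combined at 3.7 m: 10·log₁₀(10^(77.2/10)+10^(74.6/10)) = 79.102 dB SPL.
Then apply −20·log₁₀(27/3.7) = -17.263 dB → 61.84 dB SPL.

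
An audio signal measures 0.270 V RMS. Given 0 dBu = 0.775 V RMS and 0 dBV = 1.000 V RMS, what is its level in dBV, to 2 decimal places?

-11.37 dBV

dBV = 20·log₁₀(V / 1.000 V).
20·log₁₀(0.270/1.000) = -11.37 dBV.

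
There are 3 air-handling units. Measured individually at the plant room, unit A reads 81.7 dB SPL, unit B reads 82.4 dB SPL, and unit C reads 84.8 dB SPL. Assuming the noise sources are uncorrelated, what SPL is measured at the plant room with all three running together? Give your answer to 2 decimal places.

87.95 dB SPL

Uncorrelated sources add in intensity (power), not in dB.
L_total = 10·log₁₀(10^(81.7/10) + 10^(82.4/10) + 10^(84.8/10)) = 10·log₁₀(623700000) = 87.95 dB SPL.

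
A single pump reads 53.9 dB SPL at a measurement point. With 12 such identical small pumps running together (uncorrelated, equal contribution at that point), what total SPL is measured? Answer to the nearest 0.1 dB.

64.7 dB SPL

12 equal incoherent sources raise the level by 10·log₁₀(12) = 10.79 dB.
L_total = 53.9 + 10.79 = 64.7 dB SPL.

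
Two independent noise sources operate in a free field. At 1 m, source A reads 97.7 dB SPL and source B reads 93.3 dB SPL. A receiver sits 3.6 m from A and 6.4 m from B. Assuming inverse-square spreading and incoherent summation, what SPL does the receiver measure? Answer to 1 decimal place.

87.0 dB SPL

At the listener: L_A = 97.7 − 20·log₁₀(3.6) = 86.57 dB; L_B = 93.3 − 20·log₁₀(6.4) = 77.18 dB.
Combined: 10·log₁₀(10^(86.57/10)+10^(77.18/10)) = 87.0 dB SPL.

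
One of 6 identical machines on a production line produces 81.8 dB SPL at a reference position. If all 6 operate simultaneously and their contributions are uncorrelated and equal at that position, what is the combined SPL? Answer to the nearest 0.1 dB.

89.6 dB SPL

6 equal incoherent sources raise the level by 10·log₁₀(6) = 7.78 dB.
L_total = 81.8 + 7.78 = 89.6 dB SPL.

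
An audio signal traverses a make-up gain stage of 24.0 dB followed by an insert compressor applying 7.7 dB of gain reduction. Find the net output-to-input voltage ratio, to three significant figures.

Net gain = 24.0 + (−7.7) = 16.3 dB.
Voltage ratio = 10^(16.3/20) = 6.53.

6.53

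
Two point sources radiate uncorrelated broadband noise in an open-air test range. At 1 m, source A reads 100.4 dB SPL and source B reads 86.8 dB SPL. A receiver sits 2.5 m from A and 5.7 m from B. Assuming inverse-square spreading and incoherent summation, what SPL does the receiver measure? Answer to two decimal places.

92.48 dB SPL

At the listener: L_A = 100.4 − 20·log₁₀(2.5) = 92.441 dB; L_B = 86.8 − 20·log₁₀(5.7) = 71.683 dB.
Combined: 10·log₁₀(10^(92.441/10)+10^(71.683/10)) = 92.48 dB SPL.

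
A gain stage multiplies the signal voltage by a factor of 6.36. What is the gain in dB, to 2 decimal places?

Voltage is an amplitude quantity, so gain = 20·log₁₀(V_out/V_in).
20·log₁₀(6.36) = 16.07 dB.

16.07 dB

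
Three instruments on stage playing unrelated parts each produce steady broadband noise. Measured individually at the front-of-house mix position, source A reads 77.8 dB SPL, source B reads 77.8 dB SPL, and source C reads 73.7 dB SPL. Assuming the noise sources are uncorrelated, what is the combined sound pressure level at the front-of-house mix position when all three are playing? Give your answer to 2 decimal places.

Add the sources as powers (linear), then convert back to dB:
L_total = 10·log₁₀(10^(77.8/10) + 10^(77.8/10) + 10^(73.7/10)) = 10·log₁₀(144000000) = 81.58 dB SPL.

81.58 dB SPL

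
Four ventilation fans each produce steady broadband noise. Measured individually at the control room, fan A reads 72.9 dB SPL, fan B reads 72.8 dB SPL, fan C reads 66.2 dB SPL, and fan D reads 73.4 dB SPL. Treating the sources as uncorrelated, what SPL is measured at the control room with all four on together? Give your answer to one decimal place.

78.1 dB SPL

Uncorrelated sources add in intensity (power), not in dB.
L_total = 10·log₁₀(10^(72.9/10) + 10^(72.8/10) + 10^(66.2/10) + 10^(73.4/10)) = 10·log₁₀(64600000) = 78.1 dB SPL.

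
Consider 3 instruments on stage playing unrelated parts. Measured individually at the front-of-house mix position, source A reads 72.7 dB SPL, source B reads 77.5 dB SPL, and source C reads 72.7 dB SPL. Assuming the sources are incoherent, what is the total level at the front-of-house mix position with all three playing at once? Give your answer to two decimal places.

Add the sources as powers (linear), then convert back to dB:
L_total = 10·log₁₀(10^(72.7/10) + 10^(77.5/10) + 10^(72.7/10)) = 10·log₁₀(93480000) = 79.71 dB SPL.

79.71 dB SPL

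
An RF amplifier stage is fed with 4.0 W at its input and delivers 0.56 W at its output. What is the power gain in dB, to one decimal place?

Power ratio → dB uses the 10·log₁₀ form:
10·log₁₀(0.56/4.0) = 10·log₁₀(0.1400) = -8.5 dB.

-8.5 dB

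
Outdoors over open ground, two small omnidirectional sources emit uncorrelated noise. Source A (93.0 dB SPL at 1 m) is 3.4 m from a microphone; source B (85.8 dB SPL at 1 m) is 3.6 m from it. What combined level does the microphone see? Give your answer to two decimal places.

83.05 dB SPL

At the listener: L_A = 93.0 − 20·log₁₀(3.4) = 82.370 dB; L_B = 85.8 − 20·log₁₀(3.6) = 74.674 dB.
Combined: 10·log₁₀(10^(82.370/10)+10^(74.674/10)) = 83.05 dB SPL.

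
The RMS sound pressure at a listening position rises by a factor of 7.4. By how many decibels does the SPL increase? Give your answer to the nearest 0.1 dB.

Sound pressure is an amplitude quantity: ΔL = 20·log₁₀(p₂/p₁).
20·log₁₀(7.4) = 17.4 dB.

17.4 dB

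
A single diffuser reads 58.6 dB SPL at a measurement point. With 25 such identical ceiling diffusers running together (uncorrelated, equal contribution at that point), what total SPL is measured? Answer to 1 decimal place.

25 equal incoherent sources raise the level by 10·log₁₀(25) = 13.98 dB.
L_total = 58.6 + 13.98 = 72.6 dB SPL.

72.6 dB SPL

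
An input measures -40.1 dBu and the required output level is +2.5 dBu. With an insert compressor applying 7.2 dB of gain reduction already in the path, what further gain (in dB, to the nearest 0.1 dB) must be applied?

49.8 dB

The required make-up gain is the shortfall in the dB sum.
G = +2.5 − (-40.1) + 7.2 = 49.8 dB.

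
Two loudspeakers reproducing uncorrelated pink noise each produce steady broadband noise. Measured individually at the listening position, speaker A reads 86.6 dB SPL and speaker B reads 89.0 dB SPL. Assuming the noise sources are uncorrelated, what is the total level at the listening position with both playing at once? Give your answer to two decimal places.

90.97 dB SPL

Add the sources as powers (linear), then convert back to dB:
L_total = 10·log₁₀(10^(86.6/10) + 10^(89.0/10)) = 10·log₁₀(1251000000) = 90.97 dB SPL.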